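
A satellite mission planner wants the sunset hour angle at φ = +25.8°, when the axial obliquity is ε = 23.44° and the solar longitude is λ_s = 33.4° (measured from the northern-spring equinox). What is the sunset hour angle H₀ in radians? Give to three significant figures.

H₀ = 1.68 rad

Solar declination: sin δ = sin ε · sin λ_s = sin 23.44° × sin 33.4° = 0.21897, so δ = +12.649°.
cos H₀ = −tan φ · tan δ = −tan(+25.8°) × tan(+12.649°) = -0.1085, so H₀ = 1.6795 rad = 96.23°.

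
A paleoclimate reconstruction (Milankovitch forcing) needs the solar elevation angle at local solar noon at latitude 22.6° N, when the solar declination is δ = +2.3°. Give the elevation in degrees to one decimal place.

At local noon the hour angle is zero, so the zenith angle equals |φ − δ| = |+22.6° − (+2.300°)| = 20.300°.
Elevation = 90° − 20.300° = 69.7°.

69.7°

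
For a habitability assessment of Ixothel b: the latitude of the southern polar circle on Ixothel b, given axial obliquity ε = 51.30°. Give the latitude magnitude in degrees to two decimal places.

The polar circle is the lowest latitude that experiences at least one full rotation of continuous darkness at the northern-summer solstice; it lies at |φ| = 90° − ε = 90° − 51.30° = 38.70°.

38.70°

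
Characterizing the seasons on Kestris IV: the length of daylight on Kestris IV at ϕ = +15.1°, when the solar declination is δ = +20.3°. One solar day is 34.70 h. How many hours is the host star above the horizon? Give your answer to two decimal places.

18.45 h

cos h₀ = −tan ϕ · tan δ = −tan(+15.1°) × tan(+20.300°) = -0.0998, so h₀ = 1.6708 rad = 95.73°.
Daylight = 2h₀/(2π) × 34.70 h = (1.6708/π) × 34.70 = 18.45 h.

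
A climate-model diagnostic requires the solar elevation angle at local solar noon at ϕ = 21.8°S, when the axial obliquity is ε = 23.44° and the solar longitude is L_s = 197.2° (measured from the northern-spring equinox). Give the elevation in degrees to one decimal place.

Solar declination: sin δ = sin ε · sin L_s = sin 23.44° × sin 197.2° = -0.11763, so δ = -6.755°.
At local noon the hour angle is zero, so the zenith angle equals |ϕ − δ| = |-21.8° − (-6.755°)| = 15.045°.
Elevation = 90° − 15.045° = 75.0°.

75.0°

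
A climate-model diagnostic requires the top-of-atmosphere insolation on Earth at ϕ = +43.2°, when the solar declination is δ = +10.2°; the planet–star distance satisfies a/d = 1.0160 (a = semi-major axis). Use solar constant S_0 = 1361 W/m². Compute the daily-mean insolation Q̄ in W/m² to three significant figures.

cos h₀ = −tan(+43.2°) tan(+10.200°) = -0.1690, h₀ = 1.7406 rad.
Bracket: h₀ sin ϕ sin δ + cos ϕ cos δ sin h₀ = 1.7406×0.68455×0.17708 + 0.72897×0.98420×0.98562 = 0.210996 + 0.707135 = 0.918131.
Inverse-square distance factor (a/d)² = 1.0160² = 1.032256.
Q̄ = (S_0/π) × 1.032256 × [bracket] = (1361/π) × 1.032256 × 0.918131 = 410.6 W/m².

Q̄ ≈ 411 W/m²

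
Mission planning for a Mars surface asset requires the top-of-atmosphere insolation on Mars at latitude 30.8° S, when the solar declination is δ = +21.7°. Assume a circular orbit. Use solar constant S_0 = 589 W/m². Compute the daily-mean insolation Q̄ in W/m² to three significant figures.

cos h₀ = −tan(-30.8°) tan(+21.700°) = 0.2372, h₀ = 1.3313 rad.
Bracket: h₀ sin ϕ sin δ + cos ϕ cos δ sin h₀ = 1.3313×-0.51204×0.36975 + 0.85896×0.92913×0.97145 = -0.252051 + 0.775300 = 0.523249.
Q̄ = (S_0/π) × [bracket] = (589/π) × 0.523249 = 98.10 W/m².

Q̄ ≈ 98.1 W/m²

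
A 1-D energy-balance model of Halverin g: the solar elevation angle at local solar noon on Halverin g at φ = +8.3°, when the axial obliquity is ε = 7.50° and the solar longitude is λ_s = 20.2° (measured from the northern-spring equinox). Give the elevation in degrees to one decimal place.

Solar declination: sin δ = sin ε · sin λ_s = sin 7.50° × sin 20.2° = 0.04507, so δ = +2.583°.
At local noon the hour angle is zero, so the zenith angle equals |φ − δ| = |+8.3° − (+2.583°)| = 5.717°.
Elevation = 90° − 5.717° = 84.3°.

84.3°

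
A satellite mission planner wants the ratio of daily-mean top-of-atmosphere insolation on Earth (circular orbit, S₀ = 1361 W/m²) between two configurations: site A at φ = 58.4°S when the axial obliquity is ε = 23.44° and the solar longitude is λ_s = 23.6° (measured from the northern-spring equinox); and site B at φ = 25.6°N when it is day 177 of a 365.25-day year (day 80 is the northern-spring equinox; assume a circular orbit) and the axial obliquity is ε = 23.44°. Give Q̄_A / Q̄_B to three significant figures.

Q̄_A / Q̄_B ≈ 0.289

— Configuration A (φ=-58.4°):
Solar declination: sin δ = sin ε · sin λ_s = sin 23.44° × sin 23.6° = 0.15925, so δ = +9.164°.
cos H₀ = −tan(-58.4°) tan(+9.164°) = 0.2622, H₀ = 1.3055 rad.
Bracket: H₀ sin φ sin δ + cos φ cos δ sin H₀ = 1.3055×-0.85173×0.15925 + 0.52399×0.98724×0.96501 = -0.177075 + 0.499203 = 0.322128.
Q̄ = (S₀/π) × [bracket] = (1361/π) × 0.322128 = 139.55 W/m².
— Configuration B (φ=+25.6°):
Solar longitude: λ_s = 360° × (177 − 80)/365.25 = 95.606°.
sin δ = sin 23.44° × sin 95.606° = 0.39589, so δ = +23.321°.
cos H₀ = −tan(+25.6°) tan(+23.321°) = -0.2066, H₀ = 1.7788 rad.
Bracket: H₀ sin φ sin δ + cos φ cos δ sin H₀ = 1.7788×0.43209×0.39589 + 0.90183×0.91830×0.97844 = 0.304282 + 0.810296 = 1.114578.
Q̄ = (S₀/π) × [bracket] = (1361/π) × 1.114578 = 482.86 W/m².
Ratio Q̄_A / Q̄_B = 139.55 / 482.86 = 0.2890.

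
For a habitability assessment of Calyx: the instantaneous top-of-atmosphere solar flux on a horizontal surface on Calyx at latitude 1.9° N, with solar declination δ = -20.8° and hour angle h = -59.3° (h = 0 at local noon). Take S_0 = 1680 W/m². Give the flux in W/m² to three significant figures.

782 W/m²

cos θ_z = sin ϕ sin δ + cos ϕ cos δ cos h = -0.011774 + 0.477006 = 0.465232.
Flux = S_0 · cos θ_z = 1680 × 0.465232 = 781.6 W/m².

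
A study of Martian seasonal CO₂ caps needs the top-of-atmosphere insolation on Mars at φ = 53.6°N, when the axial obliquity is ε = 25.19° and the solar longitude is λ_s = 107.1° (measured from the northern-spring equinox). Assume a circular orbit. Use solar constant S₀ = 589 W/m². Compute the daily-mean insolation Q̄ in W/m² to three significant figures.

Q̄ ≈ 217 W/m²

Solar declination: sin δ = sin ε · sin λ_s = sin 25.19° × sin 107.1° = 0.40681, so δ = +24.004°.
cos H₀ = −tan(+53.6°) tan(+24.004°) = -0.6040, H₀ = 2.2193 rad.
Bracket: H₀ sin φ sin δ + cos φ cos δ sin H₀ = 2.2193×0.80489×0.40681 + 0.59342×0.91351×0.79697 = 0.726682 + 0.432034 = 1.158716.
Q̄ = (S₀/π) × [bracket] = (589/π) × 1.158716 = 217.2 W/m².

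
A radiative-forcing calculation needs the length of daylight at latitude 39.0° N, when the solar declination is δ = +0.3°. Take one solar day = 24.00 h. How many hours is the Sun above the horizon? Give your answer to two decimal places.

12.03 h

cos h₀ = −tan ϕ · tan δ = −tan(+39.0°) × tan(+0.300°) = -0.0042, so h₀ = 1.5750 rad = 90.24°.
Daylight = 2h₀/(2π) × 24.00 h = (1.5750/π) × 24.00 = 12.03 h.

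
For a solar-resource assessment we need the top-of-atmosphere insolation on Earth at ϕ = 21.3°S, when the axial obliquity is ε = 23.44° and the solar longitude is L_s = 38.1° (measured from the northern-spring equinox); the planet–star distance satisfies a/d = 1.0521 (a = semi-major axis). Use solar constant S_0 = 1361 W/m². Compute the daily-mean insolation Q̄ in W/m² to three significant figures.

Q̄ ≈ 368 W/m²

Solar declination: sin δ = sin ε · sin L_s = sin 23.44° × sin 38.1° = 0.24545, so δ = +14.208°.
cos h₀ = −tan(-21.3°) tan(+14.208°) = 0.0987, h₀ = 1.4719 rad.
Bracket: h₀ sin ϕ sin δ + cos ϕ cos δ sin h₀ = 1.4719×-0.36325×0.24545 + 0.93169×0.96941×0.99512 = -0.131234 + 0.898782 = 0.767548.
Inverse-square distance factor (a/d)² = 1.0521² = 1.106914.
Q̄ = (S_0/π) × 1.106914 × [bracket] = (1361/π) × 1.106914 × 0.767548 = 368.1 W/m².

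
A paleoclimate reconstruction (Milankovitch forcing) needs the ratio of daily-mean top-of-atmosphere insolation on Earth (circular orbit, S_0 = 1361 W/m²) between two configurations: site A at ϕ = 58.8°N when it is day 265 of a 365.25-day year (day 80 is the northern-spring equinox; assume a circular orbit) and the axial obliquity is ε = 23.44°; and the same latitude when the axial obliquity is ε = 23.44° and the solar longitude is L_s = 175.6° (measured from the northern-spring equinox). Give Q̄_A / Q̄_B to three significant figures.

— Configuration A (ϕ=+58.8°):
Solar longitude: L_s = 360° × (265 − 80)/365.25 = 182.341°.
sin δ = sin 23.44° × sin 182.341° = -0.01625, so δ = -0.931°.
cos h₀ = −tan(+58.8°) tan(-0.931°) = 0.0268, h₀ = 1.5440 rad.
Bracket: h₀ sin ϕ sin δ + cos ϕ cos δ sin h₀ = 1.5440×0.85536×-0.01625 + 0.51803×0.99987×0.99964 = -0.021461 + 0.517776 = 0.496315.
Q̄ = (S_0/π) × [bracket] = (1361/π) × 0.496315 = 215.01 W/m².
— Configuration B (ϕ=+58.8°):
Solar declination: sin δ = sin ε · sin L_s = sin 23.44° × sin 175.6° = 0.03052, so δ = +1.749°.
cos h₀ = −tan(+58.8°) tan(+1.749°) = -0.0504, h₀ = 1.6212 rad.
Bracket: h₀ sin ϕ sin δ + cos ϕ cos δ sin h₀ = 1.6212×0.85536×0.03052 + 0.51803×0.99953×0.99873 = 0.042322 + 0.517129 = 0.559451.
Q̄ = (S_0/π) × [bracket] = (1361/π) × 0.559451 = 242.37 W/m².
Ratio Q̄_A / Q̄_B = 215.01 / 242.37 = 0.8871.

Q̄_A / Q̄_B ≈ 0.887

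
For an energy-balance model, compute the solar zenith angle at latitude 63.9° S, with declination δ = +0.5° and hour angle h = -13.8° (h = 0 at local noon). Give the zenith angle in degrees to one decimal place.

cos θ_z = sin φ sin δ + cos φ cos δ cos h = -0.007837 + 0.427224 = 0.419387.
θ_z = arccos(0.419387) = 65.2°.

θ_z = 65.2°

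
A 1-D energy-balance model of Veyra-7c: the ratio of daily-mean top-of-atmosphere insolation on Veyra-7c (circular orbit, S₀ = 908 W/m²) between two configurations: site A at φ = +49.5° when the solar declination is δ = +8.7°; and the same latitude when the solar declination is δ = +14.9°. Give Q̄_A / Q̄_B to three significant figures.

— Configuration A (φ=+49.5°):
cos H₀ = −tan(+49.5°) tan(+8.700°) = -0.1792, H₀ = 1.7509 rad.
Bracket: H₀ sin φ sin δ + cos φ cos δ sin H₀ = 1.7509×0.76041×0.15126 + 0.64945×0.98849×0.98382 = 0.201388 + 0.631588 = 0.832976.
Q̄ = (S₀/π) × [bracket] = (908/π) × 0.832976 = 240.75 W/m².
— Configuration B (φ=+49.5°):
cos H₀ = −tan(+49.5°) tan(+14.900°) = -0.3115, H₀ = 1.8876 rad.
Bracket: H₀ sin φ sin δ + cos φ cos δ sin H₀ = 1.8876×0.76041×0.25713 + 0.64945×0.96638×0.95023 = 0.369072 + 0.596379 = 0.965451.
Q̄ = (S₀/π) × [bracket] = (908/π) × 0.965451 = 279.04 W/m².
Ratio Q̄_A / Q̄_B = 240.75 / 279.04 = 0.8628.

Q̄_A / Q̄_B ≈ 0.863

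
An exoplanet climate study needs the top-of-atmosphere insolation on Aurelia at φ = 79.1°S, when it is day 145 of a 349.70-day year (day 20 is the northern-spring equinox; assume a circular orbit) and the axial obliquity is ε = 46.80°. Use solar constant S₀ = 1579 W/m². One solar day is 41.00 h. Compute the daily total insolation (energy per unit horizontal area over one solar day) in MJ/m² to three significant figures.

Solar longitude: λ_s = 360° × (145 − 20)/349.70 = 128.682°.
sin δ = sin 46.80° × sin 128.682° = 0.56905, so δ = +34.684°.
cos H₀ = −tan(-79.1°) tan(+34.684°) = 3.5937 ≥ 1 ⇒ polar night, H₀ = 0 and Q̄ = 0.
Daily total = Q̄ × 41.00 h × 3600 s/h = 0.00 MJ/m².

0.00 MJ/m²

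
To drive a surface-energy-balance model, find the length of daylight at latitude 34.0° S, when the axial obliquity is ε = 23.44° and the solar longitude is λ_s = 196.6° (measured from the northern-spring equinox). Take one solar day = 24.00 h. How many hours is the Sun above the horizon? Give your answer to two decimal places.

12.59 h

Solar declination: sin δ = sin ε · sin λ_s = sin 23.44° × sin 196.6° = -0.11364, so δ = -6.525°.
cos H₀ = −tan φ · tan δ = −tan(-34.0°) × tan(-6.525°) = -0.0772, so H₀ = 1.6480 rad = 94.42°.
Daylight = 2H₀/(2π) × 24.00 h = (1.6480/π) × 24.00 = 12.59 h.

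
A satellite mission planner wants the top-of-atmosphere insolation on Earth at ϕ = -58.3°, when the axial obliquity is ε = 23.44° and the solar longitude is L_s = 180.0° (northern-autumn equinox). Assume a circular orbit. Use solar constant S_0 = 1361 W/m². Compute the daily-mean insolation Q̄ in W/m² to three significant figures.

Solar declination: sin δ = sin ε · sin L_s = sin 23.44° × sin 180.0° = 0.00000, so δ = +0.000°.
cos h₀ = −tan(-58.3°) tan(+0.000°) = 0.0000, h₀ = 1.5708 rad.
Bracket: h₀ sin ϕ sin δ + cos ϕ cos δ sin h₀ = 1.5708×-0.85081×0.00000 + 0.52547×1.00000×1.00000 = -0.000000 + 0.525470 = 0.525470.
Q̄ = (S_0/π) × [bracket] = (1361/π) × 0.525470 = 227.6 W/m².

Q̄ ≈ 228 W/m²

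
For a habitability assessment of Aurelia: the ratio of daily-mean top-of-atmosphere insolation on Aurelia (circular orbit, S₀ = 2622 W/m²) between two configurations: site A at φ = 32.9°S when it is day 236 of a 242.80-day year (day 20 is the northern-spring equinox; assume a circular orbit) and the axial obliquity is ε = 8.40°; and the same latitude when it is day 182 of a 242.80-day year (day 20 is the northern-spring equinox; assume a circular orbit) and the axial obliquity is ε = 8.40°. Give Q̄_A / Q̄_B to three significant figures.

— Configuration A (φ=-32.9°):
Solar longitude: λ_s = 360° × (236 − 20)/242.80 = 320.264°.
sin δ = sin 8.40° × sin 320.264° = -0.09338, so δ = -5.358°.
cos H₀ = −tan(-32.9°) tan(-5.358°) = -0.0607, H₀ = 1.6315 rad.
Bracket: H₀ sin φ sin δ + cos φ cos δ sin H₀ = 1.6315×-0.54317×-0.09338 + 0.83962×0.99563×0.99816 = 0.082752 + 0.834413 = 0.917165.
Q̄ = (S₀/π) × [bracket] = (2622/π) × 0.917165 = 765.47 W/m².
— Configuration B (φ=-32.9°):
Solar longitude: λ_s = 360° × (182 − 20)/242.80 = 240.198°.
sin δ = sin 8.40° × sin 240.198° = -0.12676, so δ = -7.283°.
cos H₀ = −tan(-32.9°) tan(-7.283°) = -0.0827, H₀ = 1.6536 rad.
Bracket: H₀ sin φ sin δ + cos φ cos δ sin H₀ = 1.6536×-0.54317×-0.12676 + 0.83962×0.99193×0.99658 = 0.113854 + 0.829996 = 0.943850.
Q̄ = (S₀/π) × [bracket] = (2622/π) × 0.943850 = 787.75 W/m².
Ratio Q̄_A / Q̄_B = 765.47 / 787.75 = 0.9717.

Q̄_A / Q̄_B ≈ 0.972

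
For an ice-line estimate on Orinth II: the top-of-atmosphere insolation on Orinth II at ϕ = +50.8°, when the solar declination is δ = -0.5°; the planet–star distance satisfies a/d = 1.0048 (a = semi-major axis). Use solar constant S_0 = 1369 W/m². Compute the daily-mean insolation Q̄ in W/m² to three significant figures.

Q̄ ≈ 273 W/m²

cos h₀ = −tan(+50.8°) tan(-0.500°) = 0.0107, h₀ = 1.5601 rad.
Bracket: h₀ sin ϕ sin δ + cos ϕ cos δ sin h₀ = 1.5601×0.77494×-0.00873 + 0.63203×0.99996×0.99994 = -0.010554 + 0.631967 = 0.621413.
Inverse-square distance factor (a/d)² = 1.0048² = 1.009623.
Q̄ = (S_0/π) × 1.009623 × [bracket] = (1369/π) × 1.009623 × 0.621413 = 273.4 W/m².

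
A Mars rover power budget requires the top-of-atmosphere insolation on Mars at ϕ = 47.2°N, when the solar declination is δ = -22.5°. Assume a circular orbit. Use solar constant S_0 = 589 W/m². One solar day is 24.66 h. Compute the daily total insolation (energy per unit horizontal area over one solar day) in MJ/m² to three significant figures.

cos h₀ = −tan(+47.2°) tan(-22.500°) = 0.4473, h₀ = 1.1070 rad.
Bracket: h₀ sin ϕ sin δ + cos ϕ cos δ sin h₀ = 1.1070×0.73373×-0.38268 + 0.67944×0.92388×0.89438 = -0.310828 + 0.561421 = 0.250593.
Q̄ = (S_0/π) × [bracket] = (589/π) × 0.250593 = 46.982 W/m².
Daily total = Q̄ × 24.66 h × 3600 s/h = 46.982 × 24.66 × 3600 / 10⁶ = 4.171 MJ/m².

4.17 MJ/m²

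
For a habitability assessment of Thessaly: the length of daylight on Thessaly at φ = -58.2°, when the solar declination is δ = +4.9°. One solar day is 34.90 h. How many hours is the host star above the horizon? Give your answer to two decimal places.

cos H₀ = −tan φ · tan δ = −tan(-58.2°) × tan(+4.900°) = 0.1383, so H₀ = 1.4321 rad = 82.05°.
Daylight = 2H₀/(2π) × 34.90 h = (1.4321/π) × 34.90 = 15.91 h.

15.91 h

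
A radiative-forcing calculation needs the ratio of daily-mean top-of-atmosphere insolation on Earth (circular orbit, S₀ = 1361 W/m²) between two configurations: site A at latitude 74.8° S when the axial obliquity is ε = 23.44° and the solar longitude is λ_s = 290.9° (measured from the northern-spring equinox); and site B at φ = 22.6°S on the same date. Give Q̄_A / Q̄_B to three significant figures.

Q̄_A / Q̄_B ≈ 1.03

— Configuration A (φ=-74.8°):
Solar declination: sin δ = sin ε · sin λ_s = sin 23.44° × sin 290.9° = -0.37162, so δ = -21.815°.
cos H₀ = −tan(-74.8°) tan(-21.815°) = -1.4733 ≤ −1 ⇒ polar day, H₀ = π.
Bracket: H₀ sin φ sin δ + cos φ cos δ sin H₀ = 3.1416×-0.96502×-0.37162 + 0.26219×0.92839×0.00000 = 1.126643 + 0.000000 = 1.126643.
Q̄ = (S₀/π) × [bracket] = (1361/π) × 1.126643 = 488.08 W/m².
— Configuration B (φ=-22.6°):
cos H₀ = −tan(-22.6°) tan(-21.815°) = -0.1666, H₀ = 1.7382 rad.
Bracket: H₀ sin φ sin δ + cos φ cos δ sin H₀ = 1.7382×-0.38430×-0.37162 + 0.92321×0.92839×0.98602 = 0.248239 + 0.845117 = 1.093356.
Q̄ = (S₀/π) × [bracket] = (1361/π) × 1.093356 = 473.66 W/m².
Ratio Q̄_A / Q̄_B = 488.08 / 473.66 = 1.030.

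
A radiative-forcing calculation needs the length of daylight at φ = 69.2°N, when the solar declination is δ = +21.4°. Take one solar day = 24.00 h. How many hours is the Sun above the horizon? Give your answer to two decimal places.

Sunrise equation: cos H₀ = −tan φ · tan δ = -1.0317 ≤ −1, so the Sun never sets (polar day) and H₀ = π.
Daylight = 2H₀/(2π) × 24.00 h = (3.1416/π) × 24.00 = 24.00 h.

24.00 h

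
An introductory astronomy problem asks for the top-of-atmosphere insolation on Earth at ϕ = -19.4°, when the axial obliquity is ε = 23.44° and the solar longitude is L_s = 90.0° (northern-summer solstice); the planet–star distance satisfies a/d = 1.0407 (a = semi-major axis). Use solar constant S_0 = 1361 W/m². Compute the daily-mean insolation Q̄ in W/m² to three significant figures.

Solar declination: sin δ = sin ε · sin L_s = sin 23.44° × sin 90.0° = 0.39779, so δ = +23.440°.
cos h₀ = −tan(-19.4°) tan(+23.440°) = 0.1527, h₀ = 1.4175 rad.
Bracket: h₀ sin ϕ sin δ + cos ϕ cos δ sin h₀ = 1.4175×-0.33216×0.39779 + 0.94322×0.91748×0.98828 = -0.187294 + 0.855243 = 0.667949.
Inverse-square distance factor (a/d)² = 1.0407² = 1.083056.
Q̄ = (S_0/π) × 1.083056 × [bracket] = (1361/π) × 1.083056 × 0.667949 = 313.4 W/m².

Q̄ ≈ 313 W/m²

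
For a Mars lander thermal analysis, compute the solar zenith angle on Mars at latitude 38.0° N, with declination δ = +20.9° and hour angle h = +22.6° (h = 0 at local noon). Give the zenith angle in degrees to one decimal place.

cos θ_z = sin φ sin δ + cos φ cos δ cos h = 0.219630 + 0.679633 = 0.899263.
θ_z = arccos(0.899263) = 25.9°.

θ_z = 25.9°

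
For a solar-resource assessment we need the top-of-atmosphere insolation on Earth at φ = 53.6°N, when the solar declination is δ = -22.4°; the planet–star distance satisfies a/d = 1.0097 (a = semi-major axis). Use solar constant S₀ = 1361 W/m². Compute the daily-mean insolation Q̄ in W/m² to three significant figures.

cos H₀ = −tan(+53.6°) tan(-22.400°) = 0.5591, H₀ = 0.9776 rad.
Bracket: H₀ sin φ sin δ + cos φ cos δ sin H₀ = 0.9776×0.80489×-0.38107 + 0.59342×0.92455×0.82913 = -0.299849 + 0.454899 = 0.155050.
Inverse-square distance factor (a/d)² = 1.0097² = 1.019494.
Q̄ = (S₀/π) × 1.019494 × [bracket] = (1361/π) × 1.019494 × 0.155050 = 68.48 W/m².

Q̄ ≈ 68.5 W/m²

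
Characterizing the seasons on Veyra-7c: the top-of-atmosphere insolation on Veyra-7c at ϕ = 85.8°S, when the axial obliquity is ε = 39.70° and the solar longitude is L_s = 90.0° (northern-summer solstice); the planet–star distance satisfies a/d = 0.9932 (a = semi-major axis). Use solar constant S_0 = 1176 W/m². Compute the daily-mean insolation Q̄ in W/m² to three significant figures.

Q̄ ≈ 0.00 W/m²

Solar declination: sin δ = sin ε · sin L_s = sin 39.70° × sin 90.0° = 0.63877, so δ = +39.700°.
cos h₀ = −tan(-85.8°) tan(+39.700°) = 11.3054 ≥ 1 ⇒ polar night, h₀ = 0 and Q̄ = 0.
Inverse-square distance factor (a/d)² = 0.9932² = 0.986446.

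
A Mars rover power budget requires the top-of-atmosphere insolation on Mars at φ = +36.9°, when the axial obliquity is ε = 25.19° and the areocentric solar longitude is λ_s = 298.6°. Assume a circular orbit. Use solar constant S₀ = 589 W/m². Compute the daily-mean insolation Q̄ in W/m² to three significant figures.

sin δ = sin 25.19° × sin 298.6° = -0.37369, so δ = -21.943°.
cos H₀ = −tan(+36.9°) tan(-21.943°) = 0.3025, H₀ = 1.2635 rad.
Bracket: H₀ sin φ sin δ + cos φ cos δ sin H₀ = 1.2635×0.60042×-0.37369 + 0.79968×0.92755×0.95315 = -0.283493 + 0.706993 = 0.423500.
Q̄ = (S₀/π) × [bracket] = (589/π) × 0.423500 = 79.40 W/m².

Q̄ ≈ 79.4 W/m²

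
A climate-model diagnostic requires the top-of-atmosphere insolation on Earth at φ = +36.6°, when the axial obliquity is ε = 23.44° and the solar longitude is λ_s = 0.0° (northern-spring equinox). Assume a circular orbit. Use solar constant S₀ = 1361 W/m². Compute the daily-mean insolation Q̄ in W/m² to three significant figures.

Q̄ ≈ 348 W/m²

Solar declination: sin δ = sin ε · sin λ_s = sin 23.44° × sin 0.0° = 0.00000, so δ = +0.000°.
cos H₀ = −tan(+36.6°) tan(+0.000°) = -0.0000, H₀ = 1.5708 rad.
Bracket: H₀ sin φ sin δ + cos φ cos δ sin H₀ = 1.5708×0.59622×0.00000 + 0.80282×1.00000×1.00000 = 0.000000 + 0.802820 = 0.802820.
Q̄ = (S₀/π) × [bracket] = (1361/π) × 0.802820 = 347.8 W/m².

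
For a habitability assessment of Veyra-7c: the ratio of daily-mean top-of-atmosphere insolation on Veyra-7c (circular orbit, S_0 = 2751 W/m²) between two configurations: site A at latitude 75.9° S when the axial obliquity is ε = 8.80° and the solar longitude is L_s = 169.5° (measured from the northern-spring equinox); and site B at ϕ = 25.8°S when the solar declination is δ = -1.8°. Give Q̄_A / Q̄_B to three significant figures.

— Configuration A (ϕ=-75.9°):
Solar declination: sin δ = sin ε · sin L_s = sin 8.80° × sin 169.5° = 0.02788, so δ = +1.598°.
cos h₀ = −tan(-75.9°) tan(+1.598°) = 0.1110, h₀ = 1.4595 rad.
Bracket: h₀ sin ϕ sin δ + cos ϕ cos δ sin h₀ = 1.4595×-0.96987×0.02788 + 0.24362×0.99961×0.99382 = -0.039465 + 0.242020 = 0.202555.
Q̄ = (S_0/π) × [bracket] = (2751/π) × 0.202555 = 177.37 W/m².
— Configuration B (ϕ=-25.8°):
cos h₀ = −tan(-25.8°) tan(-1.800°) = -0.0152, h₀ = 1.5860 rad.
Bracket: h₀ sin ϕ sin δ + cos ϕ cos δ sin h₀ = 1.5860×-0.43523×-0.03141 + 0.90032×0.99951×0.99988 = 0.021682 + 0.899771 = 0.921453.
Q̄ = (S_0/π) × [bracket] = (2751/π) × 0.921453 = 806.89 W/m².
Ratio Q̄_A / Q̄_B = 177.37 / 806.89 = 0.2198.

Q̄_A / Q̄_B ≈ 0.220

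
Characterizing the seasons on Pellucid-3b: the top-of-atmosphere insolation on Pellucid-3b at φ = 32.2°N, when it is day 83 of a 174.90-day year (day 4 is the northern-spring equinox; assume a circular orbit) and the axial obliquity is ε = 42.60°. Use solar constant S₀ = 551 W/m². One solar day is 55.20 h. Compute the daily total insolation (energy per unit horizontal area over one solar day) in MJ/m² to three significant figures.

35.0 MJ/m²

Solar longitude: λ_s = 360° × (83 − 4)/174.90 = 162.607°.
sin δ = sin 42.60° × sin 162.607° = 0.20233, so δ = +11.673°.
cos H₀ = −tan(+32.2°) tan(+11.673°) = -0.1301, H₀ = 1.7013 rad.
Bracket: H₀ sin φ sin δ + cos φ cos δ sin H₀ = 1.7013×0.53288×0.20233 + 0.84619×0.97932×0.99150 = 0.183430 + 0.821647 = 1.005077.
Q̄ = (S₀/π) × [bracket] = (551/π) × 1.005077 = 176.28 W/m².
Daily total = Q̄ × 55.20 h × 3600 s/h = 176.28 × 55.20 × 3600 / 10⁶ = 35.03 MJ/m².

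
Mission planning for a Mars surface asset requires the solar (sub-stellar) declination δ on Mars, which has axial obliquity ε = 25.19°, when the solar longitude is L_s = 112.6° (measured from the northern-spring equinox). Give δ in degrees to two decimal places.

sin δ = sin ε · sin L_s = sin 25.19° × sin 112.6° = 0.392938.
δ = arcsin(0.392938) = +23.14°.

δ = +23.14°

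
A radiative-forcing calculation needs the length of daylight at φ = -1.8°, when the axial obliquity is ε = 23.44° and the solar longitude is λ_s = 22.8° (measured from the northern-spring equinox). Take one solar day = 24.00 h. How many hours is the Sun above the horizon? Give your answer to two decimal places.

11.96 h

Solar declination: sin δ = sin ε · sin λ_s = sin 23.44° × sin 22.8° = 0.15415, so δ = +8.867°.
cos H₀ = −tan φ · tan δ = −tan(-1.8°) × tan(+8.867°) = 0.0049, so H₀ = 1.5659 rad = 89.72°.
Daylight = 2H₀/(2π) × 24.00 h = (1.5659/π) × 24.00 = 11.96 h.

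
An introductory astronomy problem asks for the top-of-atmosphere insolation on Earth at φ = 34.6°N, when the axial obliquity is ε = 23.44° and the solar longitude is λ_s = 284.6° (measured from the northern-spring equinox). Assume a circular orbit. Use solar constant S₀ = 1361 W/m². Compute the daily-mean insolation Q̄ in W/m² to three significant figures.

Solar declination: sin δ = sin ε · sin λ_s = sin 23.44° × sin 284.6° = -0.38494, so δ = -22.640°.
cos H₀ = −tan(+34.6°) tan(-22.640°) = 0.2877, H₀ = 1.2789 rad.
Bracket: H₀ sin φ sin δ + cos φ cos δ sin H₀ = 1.2789×0.56784×-0.38494 + 0.82314×0.92294×0.95771 = -0.279547 + 0.727581 = 0.448034.
Q̄ = (S₀/π) × [bracket] = (1361/π) × 0.448034 = 194.1 W/m².

Q̄ ≈ 194 W/m²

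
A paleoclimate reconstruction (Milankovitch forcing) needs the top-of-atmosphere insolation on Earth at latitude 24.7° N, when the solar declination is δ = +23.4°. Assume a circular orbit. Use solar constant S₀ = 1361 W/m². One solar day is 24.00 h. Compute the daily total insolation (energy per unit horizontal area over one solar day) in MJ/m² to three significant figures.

41.6 MJ/m²

cos H₀ = −tan(+24.7°) tan(+23.400°) = -0.1990, H₀ = 1.7712 rad.
Bracket: H₀ sin φ sin δ + cos φ cos δ sin H₀ = 1.7712×0.41787×0.39715 + 0.90851×0.91775×0.97999 = 0.293943 + 0.817101 = 1.111044.
Q̄ = (S₀/π) × [bracket] = (1361/π) × 1.111044 = 481.33 W/m².
Daily total = Q̄ × 24.00 h × 3600 s/h = 481.33 × 24.00 × 3600 / 10⁶ = 41.59 MJ/m².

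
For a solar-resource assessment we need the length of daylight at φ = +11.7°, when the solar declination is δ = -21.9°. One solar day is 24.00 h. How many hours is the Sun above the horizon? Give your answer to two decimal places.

11.36 h

cos H₀ = −tan φ · tan δ = −tan(+11.7°) × tan(-21.900°) = 0.0832, so H₀ = 1.4875 rad = 85.22°.
Daylight = 2H₀/(2π) × 24.00 h = (1.4875/π) × 24.00 = 11.36 h.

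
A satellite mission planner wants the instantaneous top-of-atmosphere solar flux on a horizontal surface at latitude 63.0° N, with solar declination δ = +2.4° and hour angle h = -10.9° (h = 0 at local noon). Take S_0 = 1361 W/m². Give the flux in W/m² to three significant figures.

657 W/m²

cos θ_z = sin ϕ sin δ + cos ϕ cos δ cos h = 0.037311 + 0.445409 = 0.482720.
Flux = S_0 · cos θ_z = 1361 × 0.482720 = 657.0 W/m².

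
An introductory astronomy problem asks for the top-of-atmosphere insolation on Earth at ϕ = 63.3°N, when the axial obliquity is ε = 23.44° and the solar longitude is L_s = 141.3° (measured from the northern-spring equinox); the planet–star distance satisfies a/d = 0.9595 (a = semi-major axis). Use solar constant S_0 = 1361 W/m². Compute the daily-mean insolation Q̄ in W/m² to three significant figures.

Q̄ ≈ 336 W/m²

Solar declination: sin δ = sin ε · sin L_s = sin 23.44° × sin 141.3° = 0.24871, so δ = +14.401°.
cos h₀ = −tan(+63.3°) tan(+14.401°) = -0.5106, h₀ = 2.1066 rad.
Bracket: h₀ sin ϕ sin δ + cos ϕ cos δ sin h₀ = 2.1066×0.89337×0.24871 + 0.44932×0.96858×0.85984 = 0.468066 + 0.374204 = 0.842270.
Inverse-square distance factor (a/d)² = 0.9595² = 0.920640.
Q̄ = (S_0/π) × 0.920640 × [bracket] = (1361/π) × 0.920640 × 0.842270 = 335.9 W/m².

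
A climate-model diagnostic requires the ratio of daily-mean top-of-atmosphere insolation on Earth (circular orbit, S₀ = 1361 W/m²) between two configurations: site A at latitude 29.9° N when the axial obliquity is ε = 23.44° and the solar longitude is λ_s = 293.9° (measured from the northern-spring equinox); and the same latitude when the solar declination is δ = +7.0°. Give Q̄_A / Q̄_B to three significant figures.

— Configuration A (φ=+29.9°):
Solar declination: sin δ = sin ε · sin λ_s = sin 23.44° × sin 293.9° = -0.36368, so δ = -21.326°.
cos H₀ = −tan(+29.9°) tan(-21.326°) = 0.2245, H₀ = 1.3444 rad.
Bracket: H₀ sin φ sin δ + cos φ cos δ sin H₀ = 1.3444×0.49849×-0.36368 + 0.86690×0.93152×0.97447 = -0.243727 + 0.786918 = 0.543191.
Q̄ = (S₀/π) × [bracket] = (1361/π) × 0.543191 = 235.32 W/m².
— Configuration B (φ=+29.9°):
cos H₀ = −tan(+29.9°) tan(+7.000°) = -0.0706, H₀ = 1.6415 rad.
Bracket: H₀ sin φ sin δ + cos φ cos δ sin H₀ = 1.6415×0.49849×0.12187 + 0.86690×0.99255×0.99750 = 0.099723 + 0.858290 = 0.958013.
Q̄ = (S₀/π) × [bracket] = (1361/π) × 0.958013 = 415.03 W/m².
Ratio Q̄_A / Q̄_B = 235.32 / 415.03 = 0.5670.

Q̄_A / Q̄_B ≈ 0.567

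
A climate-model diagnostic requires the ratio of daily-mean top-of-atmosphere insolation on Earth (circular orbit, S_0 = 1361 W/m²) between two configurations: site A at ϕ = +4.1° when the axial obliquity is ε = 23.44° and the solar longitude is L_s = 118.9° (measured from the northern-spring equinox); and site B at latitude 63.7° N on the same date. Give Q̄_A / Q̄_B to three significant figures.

— Configuration A (ϕ=+4.1°):
Solar declination: sin δ = sin ε · sin L_s = sin 23.44° × sin 118.9° = 0.34825, so δ = +20.380°.
cos h₀ = −tan(+4.1°) tan(+20.380°) = -0.0266, h₀ = 1.5974 rad.
Bracket: h₀ sin ϕ sin δ + cos ϕ cos δ sin h₀ = 1.5974×0.07150×0.34825 + 0.99744×0.93740×0.99965 = 0.039775 + 0.934673 = 0.974448.
Q̄ = (S_0/π) × [bracket] = (1361/π) × 0.974448 = 422.15 W/m².
— Configuration B (ϕ=+63.7°):
cos h₀ = −tan(+63.7°) tan(+20.380°) = -0.7517, h₀ = 2.4214 rad.
Bracket: h₀ sin ϕ sin δ + cos ϕ cos δ sin h₀ = 2.4214×0.89649×0.34825 + 0.44307×0.93740×0.65952 = 0.755967 + 0.273921 = 1.029888.
Q̄ = (S_0/π) × [bracket] = (1361/π) × 1.029888 = 446.17 W/m².
Ratio Q̄_A / Q̄_B = 422.15 / 446.17 = 0.9462.

Q̄_A / Q̄_B ≈ 0.946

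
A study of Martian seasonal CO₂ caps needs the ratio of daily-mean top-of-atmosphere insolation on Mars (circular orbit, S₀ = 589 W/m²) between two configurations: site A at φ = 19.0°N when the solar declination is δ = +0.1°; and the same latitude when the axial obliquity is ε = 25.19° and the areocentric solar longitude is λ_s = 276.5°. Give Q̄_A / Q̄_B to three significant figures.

— Configuration A (φ=+19.0°):
cos H₀ = −tan(+19.0°) tan(+0.100°) = -0.0006, H₀ = 1.5714 rad.
Bracket: H₀ sin φ sin δ + cos φ cos δ sin H₀ = 1.5714×0.32557×0.00175 + 0.94552×1.00000×1.00000 = 0.000895 + 0.945520 = 0.946415.
Q̄ = (S₀/π) × [bracket] = (589/π) × 0.946415 = 177.44 W/m².
— Configuration B (φ=+19.0°):
sin δ = sin 25.19° × sin 276.5° = -0.42289, so δ = -25.017°.
cos H₀ = −tan(+19.0°) tan(-25.017°) = 0.1607, H₀ = 1.4094 rad.
Bracket: H₀ sin φ sin δ + cos φ cos δ sin H₀ = 1.4094×0.32557×-0.42289 + 0.94552×0.90618×0.98701 = -0.194047 + 0.845681 = 0.651634.
Q̄ = (S₀/π) × [bracket] = (589/π) × 0.651634 = 122.17 W/m².
Ratio Q̄_A / Q̄_B = 177.44 / 122.17 = 1.452.

Q̄_A / Q̄_B ≈ 1.45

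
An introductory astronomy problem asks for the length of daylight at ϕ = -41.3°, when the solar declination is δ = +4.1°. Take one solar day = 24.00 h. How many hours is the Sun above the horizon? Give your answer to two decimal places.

cos h₀ = −tan ϕ · tan δ = −tan(-41.3°) × tan(+4.100°) = 0.0630, so h₀ = 1.5078 rad = 86.39°.
Daylight = 2h₀/(2π) × 24.00 h = (1.5078/π) × 24.00 = 11.52 h.

11.52 h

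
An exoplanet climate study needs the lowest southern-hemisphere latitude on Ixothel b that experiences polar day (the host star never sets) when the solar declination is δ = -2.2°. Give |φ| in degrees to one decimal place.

|φ| = 87.8°

Polar day requires cos H₀ = −tan φ tan δ ≤ −1, i.e. tan φ tan δ ≥ 1.
The boundary is |tan φ| · |tan δ| = 1, so |φ| = 90° − |δ| = 90° − 2.2° = 87.8° in the southern hemisphere.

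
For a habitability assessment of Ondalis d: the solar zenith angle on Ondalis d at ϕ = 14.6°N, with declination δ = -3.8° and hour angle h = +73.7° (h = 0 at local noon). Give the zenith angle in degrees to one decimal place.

cos θ_z = sin ϕ sin δ + cos ϕ cos δ cos h = -0.016706 + 0.271007 = 0.254301.
θ_z = arccos(0.254301) = 75.3°.

θ_z = 75.3°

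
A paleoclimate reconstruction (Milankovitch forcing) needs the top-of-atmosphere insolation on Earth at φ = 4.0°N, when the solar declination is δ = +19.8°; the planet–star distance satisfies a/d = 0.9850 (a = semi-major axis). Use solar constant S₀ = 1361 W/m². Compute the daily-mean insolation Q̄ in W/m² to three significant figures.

Q̄ ≈ 410 W/m²

cos H₀ = −tan(+4.0°) tan(+19.800°) = -0.0252, H₀ = 1.5960 rad.
Bracket: H₀ sin φ sin δ + cos φ cos δ sin H₀ = 1.5960×0.06976×0.33874 + 0.99756×0.94088×0.99968 = 0.037714 + 0.938284 = 0.975998.
Inverse-square distance factor (a/d)² = 0.9850² = 0.970225.
Q̄ = (S₀/π) × 0.970225 × [bracket] = (1361/π) × 0.970225 × 0.975998 = 410.2 W/m².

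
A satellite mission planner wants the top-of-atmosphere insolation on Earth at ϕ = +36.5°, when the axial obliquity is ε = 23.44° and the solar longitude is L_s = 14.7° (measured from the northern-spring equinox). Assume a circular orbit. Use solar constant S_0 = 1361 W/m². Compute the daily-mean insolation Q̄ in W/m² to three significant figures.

Solar declination: sin δ = sin ε · sin L_s = sin 23.44° × sin 14.7° = 0.10094, so δ = +5.793°.
cos h₀ = −tan(+36.5°) tan(+5.793°) = -0.0751, h₀ = 1.6459 rad.
Bracket: h₀ sin ϕ sin δ + cos ϕ cos δ sin h₀ = 1.6459×0.59482×0.10094 + 0.80386×0.99489×0.99718 = 0.098822 + 0.797497 = 0.896319.
Q̄ = (S_0/π) × [bracket] = (1361/π) × 0.896319 = 388.3 W/m².

Q̄ ≈ 388 W/m²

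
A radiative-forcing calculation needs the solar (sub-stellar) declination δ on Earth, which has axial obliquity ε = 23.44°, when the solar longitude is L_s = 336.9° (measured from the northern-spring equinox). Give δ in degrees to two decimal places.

sin δ = sin ε · sin L_s = sin 23.44° × sin 336.9° = -0.156067.
δ = arcsin(-0.156067) = -8.98°.

δ = -8.98°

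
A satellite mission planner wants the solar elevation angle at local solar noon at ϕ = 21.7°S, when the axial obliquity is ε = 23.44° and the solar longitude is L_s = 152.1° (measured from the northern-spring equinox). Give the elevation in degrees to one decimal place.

Solar declination: sin δ = sin ε · sin L_s = sin 23.44° × sin 152.1° = 0.18614, so δ = +10.727°.
At local noon the hour angle is zero, so the zenith angle equals |ϕ − δ| = |-21.7° − (+10.727°)| = 32.427°.
Elevation = 90° − 32.427° = 57.6°.

57.6°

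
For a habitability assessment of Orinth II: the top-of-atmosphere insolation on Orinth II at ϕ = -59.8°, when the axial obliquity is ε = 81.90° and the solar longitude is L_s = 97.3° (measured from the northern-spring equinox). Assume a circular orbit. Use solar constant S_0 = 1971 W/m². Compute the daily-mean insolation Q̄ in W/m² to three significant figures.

Solar declination: sin δ = sin ε · sin L_s = sin 81.90° × sin 97.3° = 0.98200, so δ = +79.112°.
cos h₀ = −tan(-59.8°) tan(+79.112°) = 8.9326 ≥ 1 ⇒ polar night, h₀ = 0 and Q̄ = 0.

Q̄ ≈ 0.00 W/m²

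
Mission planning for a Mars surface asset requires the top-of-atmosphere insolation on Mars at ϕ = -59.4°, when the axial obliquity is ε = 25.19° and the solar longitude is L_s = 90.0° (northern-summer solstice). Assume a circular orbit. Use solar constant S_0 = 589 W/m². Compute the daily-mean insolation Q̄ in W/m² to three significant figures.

Solar declination: sin δ = sin ε · sin L_s = sin 25.19° × sin 90.0° = 0.42562, so δ = +25.190°.
cos h₀ = −tan(-59.4°) tan(+25.190°) = 0.7953, h₀ = 0.6513 rad.
Bracket: h₀ sin ϕ sin δ + cos ϕ cos δ sin h₀ = 0.6513×-0.86074×0.42562 + 0.50904×0.90490×0.60619 = -0.238603 + 0.279229 = 0.040626.
Q̄ = (S_0/π) × [bracket] = (589/π) × 0.040626 = 7.617 W/m².

Q̄ ≈ 7.62 W/m²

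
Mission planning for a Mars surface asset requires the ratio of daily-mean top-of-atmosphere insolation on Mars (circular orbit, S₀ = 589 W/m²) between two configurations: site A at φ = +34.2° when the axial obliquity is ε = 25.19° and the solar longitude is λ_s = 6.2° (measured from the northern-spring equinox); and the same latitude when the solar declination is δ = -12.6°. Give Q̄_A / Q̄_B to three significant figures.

Q̄_A / Q̄_B ≈ 1.39

— Configuration A (φ=+34.2°):
Solar declination: sin δ = sin ε · sin λ_s = sin 25.19° × sin 6.2° = 0.04597, so δ = +2.635°.
cos H₀ = −tan(+34.2°) tan(+2.635°) = -0.0313, H₀ = 1.6021 rad.
Bracket: H₀ sin φ sin δ + cos φ cos δ sin H₀ = 1.6021×0.56208×0.04597 + 0.82708×0.99894×0.99951 = 0.041396 + 0.825798 = 0.867194.
Q̄ = (S₀/π) × [bracket] = (589/π) × 0.867194 = 162.59 W/m².
— Configuration B (φ=+34.2°):
cos H₀ = −tan(+34.2°) tan(-12.600°) = 0.1519, H₀ = 1.4183 rad.
Bracket: H₀ sin φ sin δ + cos φ cos δ sin H₀ = 1.4183×0.56208×-0.21814 + 0.82708×0.97592×0.98839 = -0.173901 + 0.797793 = 0.623892.
Q̄ = (S₀/π) × [bracket] = (589/π) × 0.623892 = 116.97 W/m².
Ratio Q̄_A / Q̄_B = 162.59 / 116.97 = 1.390.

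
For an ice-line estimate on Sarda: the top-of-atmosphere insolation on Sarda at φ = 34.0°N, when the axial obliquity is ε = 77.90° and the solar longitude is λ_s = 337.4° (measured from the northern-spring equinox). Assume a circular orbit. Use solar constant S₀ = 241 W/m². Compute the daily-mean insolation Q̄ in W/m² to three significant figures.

Q̄ ≈ 35.8 W/m²

Solar declination: sin δ = sin ε · sin λ_s = sin 77.90° × sin 337.4° = -0.37576, so δ = -22.071°.
cos H₀ = −tan(+34.0°) tan(-22.071°) = 0.2735, H₀ = 1.2938 rad.
Bracket: H₀ sin φ sin δ + cos φ cos δ sin H₀ = 1.2938×0.55919×-0.37576 + 0.82904×0.92672×0.96187 = -0.271855 + 0.738993 = 0.467138.
Q̄ = (S₀/π) × [bracket] = (241/π) × 0.467138 = 35.84 W/m².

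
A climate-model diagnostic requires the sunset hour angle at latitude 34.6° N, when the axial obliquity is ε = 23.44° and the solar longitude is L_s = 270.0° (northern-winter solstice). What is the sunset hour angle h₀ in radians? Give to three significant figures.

h₀ = 1.27 rad

Solar declination: sin δ = sin ε · sin L_s = sin 23.44° × sin 270.0° = -0.39779, so δ = -23.440°.
cos h₀ = −tan ϕ · tan δ = −tan(+34.6°) × tan(-23.440°) = 0.2991, so h₀ = 1.2670 rad = 72.60°.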